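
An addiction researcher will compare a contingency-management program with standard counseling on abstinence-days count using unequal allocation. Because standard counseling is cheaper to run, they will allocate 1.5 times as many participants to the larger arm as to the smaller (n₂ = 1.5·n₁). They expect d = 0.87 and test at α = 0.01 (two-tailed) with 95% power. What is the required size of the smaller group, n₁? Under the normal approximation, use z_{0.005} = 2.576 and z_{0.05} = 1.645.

n₁ = 40

With allocation ratio k = n₂/n₁ = 1.5, Var(x̄₁−x̄₂) = σ²(1/n₁ + 1/(k·n₁)) = σ²·(k+1)/(k·n₁).
So n₁ = (1 + 1/k)·((z_{α/2} + z_β)/d)² = 1.667 × (4.221/0.87)².
n₁ = 1.667 × 23.54 = 39.2.
Round up: n₁ = 40, giving n₂ = 1.5 × 40 = 60.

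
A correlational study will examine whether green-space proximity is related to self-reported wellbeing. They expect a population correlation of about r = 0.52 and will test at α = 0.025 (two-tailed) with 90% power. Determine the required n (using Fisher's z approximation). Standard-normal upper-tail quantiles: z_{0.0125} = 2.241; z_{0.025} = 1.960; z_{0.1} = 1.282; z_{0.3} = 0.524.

Fisher's z: C = ½·ln((1+r)/(1−r)) = ½·ln(3.1667) = 0.5763.
n = ((z_{α/2} + z_β)/C)² + 3.
(2.241 + 1.282) / 0.5763 = 3.523 / 0.5763 = 6.113.
n = 6.113² + 3 = 37.37 + 3 = 40.4.
Round up.

n = 41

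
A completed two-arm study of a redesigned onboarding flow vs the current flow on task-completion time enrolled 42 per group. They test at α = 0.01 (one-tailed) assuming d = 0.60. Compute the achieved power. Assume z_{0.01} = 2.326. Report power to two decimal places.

For two equal groups, power = Φ(d·√(n/2) − z_{α}).
d·√(n/2) = 0.60 × √(42/2) = 0.60 × 4.583 = 2.750.
z_β = 2.750 − 2.326 = 0.424.
Power = Φ(0.424) = 0.664.

power ≈ 0.66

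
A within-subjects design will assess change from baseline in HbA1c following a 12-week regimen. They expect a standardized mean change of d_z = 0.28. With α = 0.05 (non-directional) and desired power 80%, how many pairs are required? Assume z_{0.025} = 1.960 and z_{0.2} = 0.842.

For a paired (one-sample on differences) test: n = ((z_{α/2} + z_β) / d)².
z_{α/2} + z_β = 1.960 + 0.842 = 2.802.
n = (2.802 / 0.28)² = 10.007² = 100.14.
Round up.

n = 101 pairs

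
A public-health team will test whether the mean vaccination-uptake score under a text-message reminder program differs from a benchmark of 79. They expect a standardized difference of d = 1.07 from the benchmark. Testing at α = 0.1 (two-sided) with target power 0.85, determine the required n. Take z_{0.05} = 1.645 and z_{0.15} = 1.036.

n = 7

For a one-sample test: n = ((z_{α/2} + z_β) / d)².
z_{α/2} + z_β = 1.645 + 1.036 = 2.681.
n = (2.681 / 1.07)² = 2.506² = 6.28.
Round up.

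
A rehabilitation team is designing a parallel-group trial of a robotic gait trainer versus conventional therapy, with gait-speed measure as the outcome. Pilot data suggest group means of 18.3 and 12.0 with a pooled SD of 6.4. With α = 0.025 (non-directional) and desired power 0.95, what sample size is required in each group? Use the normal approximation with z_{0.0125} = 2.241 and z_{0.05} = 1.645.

n = 32 per group

Cohen's d = |M₁ − M₂| / SD_pooled = |18.3 − 12.0| / 6.4 = 6.3 / 6.4 = 0.984.
For two independent groups with equal n: n = 2·((z_{α/2} + z_β) / d)².
z_{α/2} + z_β = 2.241 + 1.645 = 3.886.
n = 2 × (3.886 / 0.984)² = 2 × 3.949² = 2 × 15.60 = 31.2.
Round up to the next whole participant.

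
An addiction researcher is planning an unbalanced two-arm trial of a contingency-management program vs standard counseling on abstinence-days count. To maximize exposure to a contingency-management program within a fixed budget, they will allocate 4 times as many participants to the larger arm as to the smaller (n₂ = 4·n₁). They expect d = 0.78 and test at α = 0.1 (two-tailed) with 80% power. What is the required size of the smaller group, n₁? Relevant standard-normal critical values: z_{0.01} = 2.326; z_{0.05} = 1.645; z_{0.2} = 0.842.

With allocation ratio k = n₂/n₁ = 4, Var(x̄₁−x̄₂) = σ²(1/n₁ + 1/(k·n₁)) = σ²·(k+1)/(k·n₁).
So n₁ = (1 + 1/k)·((z_{α/2} + z_β)/d)² = 1.250 × (2.487/0.78)².
n₁ = 1.250 × 10.17 = 12.7.
Round up: n₁ = 13, giving n₂ = 4 × 13 = 52.

n₁ = 13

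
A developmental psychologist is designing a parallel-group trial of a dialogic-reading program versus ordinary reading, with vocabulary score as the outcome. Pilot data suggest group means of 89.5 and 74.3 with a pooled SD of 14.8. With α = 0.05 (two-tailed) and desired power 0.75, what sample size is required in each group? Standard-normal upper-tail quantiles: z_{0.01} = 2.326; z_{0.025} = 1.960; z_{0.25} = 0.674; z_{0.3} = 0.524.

n = 14 per group

Cohen's d = |M₁ − M₂| / SD_pooled = |89.5 − 74.3| / 14.8 = 15.2 / 14.8 = 1.027.
For two independent groups with equal n: n = 2·((z_{α/2} + z_β) / d)².
z_{α/2} + z_β = 1.960 + 0.674 = 2.634.
n = 2 × (2.634 / 1.027)² = 2 × 2.565² = 2 × 6.58 = 13.2.
Round up to the next whole participant.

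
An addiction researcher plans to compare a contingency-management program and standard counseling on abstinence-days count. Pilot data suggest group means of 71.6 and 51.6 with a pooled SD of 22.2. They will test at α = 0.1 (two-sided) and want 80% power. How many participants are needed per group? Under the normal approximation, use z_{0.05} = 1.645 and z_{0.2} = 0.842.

n = 16 per group

Cohen's d = |M₁ − M₂| / SD_pooled = |71.6 − 51.6| / 22.2 = 20.0 / 22.2 = 0.901.
For two independent groups with equal n: n = 2·((z_{α/2} + z_β) / d)².
z_{α/2} + z_β = 1.645 + 0.842 = 2.487.
n = 2 × (2.487 / 0.901)² = 2 × 2.760² = 2 × 7.62 = 15.2.
Round up to the next whole participant.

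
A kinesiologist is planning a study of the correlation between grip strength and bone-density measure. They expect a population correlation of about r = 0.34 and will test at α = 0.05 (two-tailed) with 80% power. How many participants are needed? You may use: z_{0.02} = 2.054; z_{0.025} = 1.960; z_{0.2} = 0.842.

n = 66

Fisher's z: C = ½·ln((1+r)/(1−r)) = ½·ln(2.0303) = 0.3541.
n = ((z_{α/2} + z_β)/C)² + 3.
(1.960 + 0.842) / 0.3541 = 2.802 / 0.3541 = 7.913.
n = 7.913² + 3 = 62.62 + 3 = 65.6.
Round up.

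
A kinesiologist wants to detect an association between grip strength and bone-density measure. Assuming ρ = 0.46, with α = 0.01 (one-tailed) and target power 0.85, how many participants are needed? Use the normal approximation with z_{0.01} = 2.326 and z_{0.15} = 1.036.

Fisher's z: C = ½·ln((1+r)/(1−r)) = ½·ln(2.7037) = 0.4973.
n = ((z_{α} + z_β)/C)² + 3.
(2.326 + 1.036) / 0.4973 = 3.362 / 0.4973 = 6.761.
n = 6.761² + 3 = 45.70 + 3 = 48.7.
Round up.

n = 49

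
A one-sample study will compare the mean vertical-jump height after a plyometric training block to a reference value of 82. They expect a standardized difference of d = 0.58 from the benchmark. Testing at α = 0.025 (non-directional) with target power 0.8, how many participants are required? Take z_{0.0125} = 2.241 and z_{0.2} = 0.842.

n = 29

For a one-sample test: n = ((z_{α/2} + z_β) / d)².
z_{α/2} + z_β = 2.241 + 0.842 = 3.083.
n = (3.083 / 0.58)² = 5.316² = 28.25.
Round up.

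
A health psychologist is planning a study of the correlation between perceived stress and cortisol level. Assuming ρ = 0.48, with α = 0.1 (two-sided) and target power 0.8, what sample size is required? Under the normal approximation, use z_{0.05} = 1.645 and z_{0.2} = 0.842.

Fisher's z: C = ½·ln((1+r)/(1−r)) = ½·ln(2.8462) = 0.5230.
n = ((z_{α/2} + z_β)/C)² + 3.
(1.645 + 0.842) / 0.5230 = 2.487 / 0.5230 = 4.755.
n = 4.755² + 3 = 22.61 + 3 = 25.6.
Round up.

n = 26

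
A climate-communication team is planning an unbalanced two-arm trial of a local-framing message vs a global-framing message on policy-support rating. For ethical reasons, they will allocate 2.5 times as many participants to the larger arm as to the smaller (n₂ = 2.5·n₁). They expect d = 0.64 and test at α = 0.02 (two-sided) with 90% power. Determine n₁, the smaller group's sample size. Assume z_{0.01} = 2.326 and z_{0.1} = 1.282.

With allocation ratio k = n₂/n₁ = 2.5, Var(x̄₁−x̄₂) = σ²(1/n₁ + 1/(k·n₁)) = σ²·(k+1)/(k·n₁).
So n₁ = (1 + 1/k)·((z_{α/2} + z_β)/d)² = 1.400 × (3.608/0.64)².
n₁ = 1.400 × 31.78 = 44.5.
Round up: n₁ = 45, giving n₂ = ⌈2.5 × 45⌉ = ⌈112.5⌉ = 113.

n₁ = 45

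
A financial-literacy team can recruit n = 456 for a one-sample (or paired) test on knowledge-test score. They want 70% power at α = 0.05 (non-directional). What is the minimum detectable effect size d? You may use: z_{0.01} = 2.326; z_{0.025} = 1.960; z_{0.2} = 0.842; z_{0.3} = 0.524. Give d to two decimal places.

d_min ≈ 0.12

For a single sample (or paired design) of n = 456: d_min = (z_{α/2} + z_β)/√n.
z-sum = 1.960 + 0.524 = 2.484.
d_min = 2.484 / √456 = 2.484 / 21.354 = 0.116.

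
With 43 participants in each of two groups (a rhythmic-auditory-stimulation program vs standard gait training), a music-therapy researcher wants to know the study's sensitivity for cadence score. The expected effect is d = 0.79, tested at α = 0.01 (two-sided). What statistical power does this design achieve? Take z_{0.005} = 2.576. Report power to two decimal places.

power ≈ 0.86

For two equal groups, power = Φ(d·√(n/2) − z_{α/2}).
d·√(n/2) = 0.79 × √(43/2) = 0.79 × 4.637 = 3.663.
z_β = 3.663 − 2.576 = 1.087.
Power = Φ(1.087) = 0.861.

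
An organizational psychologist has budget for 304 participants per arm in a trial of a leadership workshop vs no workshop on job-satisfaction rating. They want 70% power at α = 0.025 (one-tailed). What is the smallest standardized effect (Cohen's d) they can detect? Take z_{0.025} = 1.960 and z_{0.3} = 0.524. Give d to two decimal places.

d_min ≈ 0.20

For two independent groups of n = 304 each: d_min = (z_{α} + z_β)·√(2/n).
z-sum = 1.960 + 0.524 = 2.484.
d_min = 2.484 × √(2/304) = 2.484 × 0.0811 = 0.201.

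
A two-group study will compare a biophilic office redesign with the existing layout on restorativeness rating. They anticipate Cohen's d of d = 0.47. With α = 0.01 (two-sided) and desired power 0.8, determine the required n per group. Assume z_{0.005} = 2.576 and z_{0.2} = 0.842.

n = 106 per group

For two independent groups with equal n: n = 2·((z_{α/2} + z_β) / d)².
z_{α/2} + z_β = 2.576 + 0.842 = 3.418.
n = 2 × (3.418 / 0.47)² = 2 × 7.272² = 2 × 52.89 = 105.8.
Round up to the next whole participant.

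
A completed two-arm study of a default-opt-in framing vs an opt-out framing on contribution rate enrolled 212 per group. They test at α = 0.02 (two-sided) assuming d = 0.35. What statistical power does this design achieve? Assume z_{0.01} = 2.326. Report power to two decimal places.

power ≈ 0.90

For two equal groups, power = Φ(d·√(n/2) − z_{α/2}).
d·√(n/2) = 0.35 × √(212/2) = 0.35 × 10.296 = 3.603.
z_β = 3.603 − 2.326 = 1.277.
Power = Φ(1.277) = 0.899.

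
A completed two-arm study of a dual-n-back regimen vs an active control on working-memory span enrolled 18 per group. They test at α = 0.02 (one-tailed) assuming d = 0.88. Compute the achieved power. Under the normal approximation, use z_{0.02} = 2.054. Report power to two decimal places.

For two equal groups, power = Φ(d·√(n/2) − z_{α}).
d·√(n/2) = 0.88 × √(18/2) = 0.88 × 3.000 = 2.640.
z_β = 2.640 − 2.054 = 0.586.
Power = Φ(0.586) = 0.721.

power ≈ 0.72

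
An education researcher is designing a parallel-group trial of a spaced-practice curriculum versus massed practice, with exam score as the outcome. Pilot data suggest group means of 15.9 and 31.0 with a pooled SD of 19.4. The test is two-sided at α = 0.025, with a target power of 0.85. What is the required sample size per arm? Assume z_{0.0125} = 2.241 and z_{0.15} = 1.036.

n = 36 per group

Cohen's d = |M₁ − M₂| / SD_pooled = |15.9 − 31.0| / 19.4 = 15.1 / 19.4 = 0.778.
For two independent groups with equal n: n = 2·((z_{α/2} + z_β) / d)².
z_{α/2} + z_β = 2.241 + 1.036 = 3.277.
n = 2 × (3.277 / 0.778)² = 2 × 4.212² = 2 × 17.74 = 35.5.
Round up to the next whole participant.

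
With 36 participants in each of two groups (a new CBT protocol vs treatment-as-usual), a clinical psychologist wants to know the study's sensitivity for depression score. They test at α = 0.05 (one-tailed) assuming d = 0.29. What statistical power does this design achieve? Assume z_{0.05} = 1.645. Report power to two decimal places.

power ≈ 0.34

For two equal groups, power = Φ(d·√(n/2) − z_{α}).
d·√(n/2) = 0.29 × √(36/2) = 0.29 × 4.243 = 1.230.
z_β = 1.230 − 1.645 = -0.415.
Power = Φ(-0.415) = 0.339.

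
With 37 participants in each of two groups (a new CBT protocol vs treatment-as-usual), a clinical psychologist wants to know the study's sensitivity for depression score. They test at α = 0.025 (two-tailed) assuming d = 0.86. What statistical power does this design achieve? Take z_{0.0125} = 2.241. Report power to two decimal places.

For two equal groups, power = Φ(d·√(n/2) − z_{α/2}).
d·√(n/2) = 0.86 × √(37/2) = 0.86 × 4.301 = 3.699.
z_β = 3.699 − 2.241 = 1.458.
Power = Φ(1.458) = 0.928.

power ≈ 0.93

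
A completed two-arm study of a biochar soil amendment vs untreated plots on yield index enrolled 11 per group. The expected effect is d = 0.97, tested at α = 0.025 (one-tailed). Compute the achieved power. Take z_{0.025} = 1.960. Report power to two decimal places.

For two equal groups, power = Φ(d·√(n/2) − z_{α}).
d·√(n/2) = 0.97 × √(11/2) = 0.97 × 2.345 = 2.275.
z_β = 2.275 − 1.960 = 0.315.
Power = Φ(0.315) = 0.624.

power ≈ 0.62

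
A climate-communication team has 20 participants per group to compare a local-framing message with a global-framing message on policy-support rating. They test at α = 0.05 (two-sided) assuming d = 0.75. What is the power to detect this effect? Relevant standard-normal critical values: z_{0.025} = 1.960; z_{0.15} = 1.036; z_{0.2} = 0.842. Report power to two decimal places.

For two equal groups, power = Φ(d·√(n/2) − z_{α/2}).
d·√(n/2) = 0.75 × √(20/2) = 0.75 × 3.162 = 2.372.
z_β = 2.372 − 1.960 = 0.412.
Power = Φ(0.412) = 0.660.

power ≈ 0.66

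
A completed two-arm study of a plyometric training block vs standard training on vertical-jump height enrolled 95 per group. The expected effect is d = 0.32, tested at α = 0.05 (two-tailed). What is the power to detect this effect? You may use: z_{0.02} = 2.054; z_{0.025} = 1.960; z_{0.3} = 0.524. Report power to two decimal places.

power ≈ 0.60

For two equal groups, power = Φ(d·√(n/2) − z_{α/2}).
d·√(n/2) = 0.32 × √(95/2) = 0.32 × 6.892 = 2.205.
z_β = 2.205 − 1.960 = 0.245.
Power = Φ(0.245) = 0.597.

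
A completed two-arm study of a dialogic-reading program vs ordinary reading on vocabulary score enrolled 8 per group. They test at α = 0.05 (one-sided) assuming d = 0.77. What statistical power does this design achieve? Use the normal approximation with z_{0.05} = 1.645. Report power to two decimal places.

For two equal groups, power = Φ(d·√(n/2) − z_{α}).
d·√(n/2) = 0.77 × √(8/2) = 0.77 × 2.000 = 1.540.
z_β = 1.540 − 1.645 = -0.105.
Power = Φ(-0.105) = 0.458.

power ≈ 0.46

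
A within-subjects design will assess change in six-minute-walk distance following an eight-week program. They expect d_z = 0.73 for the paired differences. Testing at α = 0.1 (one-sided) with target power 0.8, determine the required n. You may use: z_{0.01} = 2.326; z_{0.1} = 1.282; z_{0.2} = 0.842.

For a paired (one-sample on differences) test: n = ((z_{α} + z_β) / d)².
z_{α} + z_β = 1.282 + 0.842 = 2.124.
n = (2.124 / 0.73)² = 2.910² = 8.47.
Round up.

n = 9 pairs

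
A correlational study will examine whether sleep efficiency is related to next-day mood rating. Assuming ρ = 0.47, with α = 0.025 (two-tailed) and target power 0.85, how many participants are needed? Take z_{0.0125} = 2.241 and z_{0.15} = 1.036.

n = 45

Fisher's z: C = ½·ln((1+r)/(1−r)) = ½·ln(2.7736) = 0.5101.
n = ((z_{α/2} + z_β)/C)² + 3.
(2.241 + 1.036) / 0.5101 = 3.277 / 0.5101 = 6.424.
n = 6.424² + 3 = 41.27 + 3 = 44.3.
Round up.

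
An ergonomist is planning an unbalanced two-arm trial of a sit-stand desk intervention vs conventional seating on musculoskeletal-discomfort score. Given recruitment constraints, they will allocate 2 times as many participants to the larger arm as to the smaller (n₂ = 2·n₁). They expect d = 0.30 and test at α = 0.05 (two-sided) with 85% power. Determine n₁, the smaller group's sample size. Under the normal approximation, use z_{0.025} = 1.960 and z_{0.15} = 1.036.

n₁ = 150

With allocation ratio k = n₂/n₁ = 2, Var(x̄₁−x̄₂) = σ²(1/n₁ + 1/(k·n₁)) = σ²·(k+1)/(k·n₁).
So n₁ = (1 + 1/k)·((z_{α/2} + z_β)/d)² = 1.500 × (2.996/0.30)².
n₁ = 1.500 × 99.73 = 149.6.
Round up: n₁ = 150, giving n₂ = 2 × 150 = 300.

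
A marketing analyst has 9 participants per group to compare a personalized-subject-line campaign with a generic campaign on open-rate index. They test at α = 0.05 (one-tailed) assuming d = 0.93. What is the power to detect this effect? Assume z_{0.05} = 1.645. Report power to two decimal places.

power ≈ 0.63

For two equal groups, power = Φ(d·√(n/2) − z_{α}).
d·√(n/2) = 0.93 × √(9/2) = 0.93 × 2.121 = 1.973.
z_β = 1.973 − 1.645 = 0.328.
Power = Φ(0.328) = 0.628.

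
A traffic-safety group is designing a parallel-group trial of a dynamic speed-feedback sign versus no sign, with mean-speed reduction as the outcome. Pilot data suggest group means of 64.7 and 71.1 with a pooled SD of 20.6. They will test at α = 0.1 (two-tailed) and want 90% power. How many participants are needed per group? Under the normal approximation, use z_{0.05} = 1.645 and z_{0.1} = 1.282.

Cohen's d = |M₁ − M₂| / SD_pooled = |64.7 − 71.1| / 20.6 = 6.4 / 20.6 = 0.311.
For two independent groups with equal n: n = 2·((z_{α/2} + z_β) / d)².
z_{α/2} + z_β = 1.645 + 1.282 = 2.927.
n = 2 × (2.927 / 0.311)² = 2 × 9.412² = 2 × 88.58 = 177.2.
Round up to the next whole participant.

n = 178 per group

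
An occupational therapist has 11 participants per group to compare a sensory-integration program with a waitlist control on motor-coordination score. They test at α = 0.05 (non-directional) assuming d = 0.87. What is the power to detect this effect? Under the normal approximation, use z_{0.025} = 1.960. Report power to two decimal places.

power ≈ 0.53

For two equal groups, power = Φ(d·√(n/2) − z_{α/2}).
d·√(n/2) = 0.87 × √(11/2) = 0.87 × 2.345 = 2.040.
z_β = 2.040 − 1.960 = 0.080.
Power = Φ(0.080) = 0.532.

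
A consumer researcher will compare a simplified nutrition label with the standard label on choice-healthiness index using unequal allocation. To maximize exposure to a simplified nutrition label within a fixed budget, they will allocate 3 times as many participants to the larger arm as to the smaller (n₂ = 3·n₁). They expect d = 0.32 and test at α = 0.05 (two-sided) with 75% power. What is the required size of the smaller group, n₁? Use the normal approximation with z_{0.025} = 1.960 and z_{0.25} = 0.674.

With allocation ratio k = n₂/n₁ = 3, Var(x̄₁−x̄₂) = σ²(1/n₁ + 1/(k·n₁)) = σ²·(k+1)/(k·n₁).
So n₁ = (1 + 1/k)·((z_{α/2} + z_β)/d)² = 1.333 × (2.634/0.32)².
n₁ = 1.333 × 67.75 = 90.3.
Round up: n₁ = 91, giving n₂ = 3 × 91 = 273.

n₁ = 91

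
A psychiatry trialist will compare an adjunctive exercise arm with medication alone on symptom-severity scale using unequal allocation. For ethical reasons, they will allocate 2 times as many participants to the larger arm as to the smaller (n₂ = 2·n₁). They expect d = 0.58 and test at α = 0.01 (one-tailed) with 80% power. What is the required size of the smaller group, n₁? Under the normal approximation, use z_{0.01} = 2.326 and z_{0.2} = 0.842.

n₁ = 45

With allocation ratio k = n₂/n₁ = 2, Var(x̄₁−x̄₂) = σ²(1/n₁ + 1/(k·n₁)) = σ²·(k+1)/(k·n₁).
So n₁ = (1 + 1/k)·((z_{α} + z_β)/d)² = 1.500 × (3.168/0.58)².
n₁ = 1.500 × 29.83 = 44.8.
Round up: n₁ = 45, giving n₂ = 2 × 45 = 90.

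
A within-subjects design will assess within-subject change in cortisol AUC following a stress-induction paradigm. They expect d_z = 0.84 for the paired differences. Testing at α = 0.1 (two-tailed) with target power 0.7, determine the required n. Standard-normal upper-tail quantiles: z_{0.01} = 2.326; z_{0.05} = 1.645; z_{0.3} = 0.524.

n = 7 pairs

For a paired (one-sample on differences) test: n = ((z_{α/2} + z_β) / d)².
z_{α/2} + z_β = 1.645 + 0.524 = 2.169.
n = (2.169 / 0.84)² = 2.582² = 6.67.
Round up.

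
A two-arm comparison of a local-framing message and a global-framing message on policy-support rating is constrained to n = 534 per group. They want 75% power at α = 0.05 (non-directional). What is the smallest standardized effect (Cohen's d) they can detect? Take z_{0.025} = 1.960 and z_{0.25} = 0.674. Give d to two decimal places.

d_min ≈ 0.16

For two independent groups of n = 534 each: d_min = (z_{α/2} + z_β)·√(2/n).
z-sum = 1.960 + 0.674 = 2.634.
d_min = 2.634 × √(2/534) = 2.634 × 0.0612 = 0.161.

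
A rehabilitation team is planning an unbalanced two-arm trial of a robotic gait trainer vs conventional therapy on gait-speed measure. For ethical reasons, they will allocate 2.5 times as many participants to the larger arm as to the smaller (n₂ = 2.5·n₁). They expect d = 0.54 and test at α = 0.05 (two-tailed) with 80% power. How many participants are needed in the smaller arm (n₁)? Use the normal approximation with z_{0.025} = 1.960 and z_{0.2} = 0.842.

With allocation ratio k = n₂/n₁ = 2.5, Var(x̄₁−x̄₂) = σ²(1/n₁ + 1/(k·n₁)) = σ²·(k+1)/(k·n₁).
So n₁ = (1 + 1/k)·((z_{α/2} + z_β)/d)² = 1.400 × (2.802/0.54)².
n₁ = 1.400 × 26.92 = 37.7.
Round up: n₁ = 38, giving n₂ = 2.5 × 38 = 95.

n₁ = 38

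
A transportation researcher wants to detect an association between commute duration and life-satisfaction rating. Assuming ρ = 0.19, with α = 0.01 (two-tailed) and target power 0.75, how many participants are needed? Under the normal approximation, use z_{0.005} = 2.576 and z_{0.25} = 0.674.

Fisher's z: C = ½·ln((1+r)/(1−r)) = ½·ln(1.4691) = 0.1923.
n = ((z_{α/2} + z_β)/C)² + 3.
(2.576 + 0.674) / 0.1923 = 3.250 / 0.1923 = 16.901.
n = 16.901² + 3 = 285.63 + 3 = 288.6.
Round up.

n = 289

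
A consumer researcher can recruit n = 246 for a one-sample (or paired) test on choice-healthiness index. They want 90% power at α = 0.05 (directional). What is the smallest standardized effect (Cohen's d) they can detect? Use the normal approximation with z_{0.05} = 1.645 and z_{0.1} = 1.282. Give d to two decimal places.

For a single sample (or paired design) of n = 246: d_min = (z_{α} + z_β)/√n.
z-sum = 1.645 + 1.282 = 2.927.
d_min = 2.927 / √246 = 2.927 / 15.684 = 0.187.

d_min ≈ 0.19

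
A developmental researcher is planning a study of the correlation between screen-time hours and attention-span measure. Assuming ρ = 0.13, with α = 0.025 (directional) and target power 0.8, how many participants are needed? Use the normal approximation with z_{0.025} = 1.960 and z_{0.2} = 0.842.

n = 463

Fisher's z: C = ½·ln((1+r)/(1−r)) = ½·ln(1.2989) = 0.1307.
n = ((z_{α} + z_β)/C)² + 3.
(1.960 + 0.842) / 0.1307 = 2.802 / 0.1307 = 21.438.
n = 21.438² + 3 = 459.61 + 3 = 462.6.
Round up.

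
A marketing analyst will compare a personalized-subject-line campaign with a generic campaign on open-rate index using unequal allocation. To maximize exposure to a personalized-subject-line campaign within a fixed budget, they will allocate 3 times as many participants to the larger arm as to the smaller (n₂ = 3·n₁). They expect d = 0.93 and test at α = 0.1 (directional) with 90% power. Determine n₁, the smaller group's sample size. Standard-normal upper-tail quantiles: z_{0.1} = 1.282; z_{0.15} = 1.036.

With allocation ratio k = n₂/n₁ = 3, Var(x̄₁−x̄₂) = σ²(1/n₁ + 1/(k·n₁)) = σ²·(k+1)/(k·n₁).
So n₁ = (1 + 1/k)·((z_{α} + z_β)/d)² = 1.333 × (2.564/0.93)².
n₁ = 1.333 × 7.60 = 10.1.
Round up: n₁ = 11, giving n₂ = 3 × 11 = 33.

n₁ = 11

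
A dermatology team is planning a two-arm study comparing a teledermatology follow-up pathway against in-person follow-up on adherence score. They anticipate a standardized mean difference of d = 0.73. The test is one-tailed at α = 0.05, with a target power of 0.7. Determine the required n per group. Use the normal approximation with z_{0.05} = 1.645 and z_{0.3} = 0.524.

n = 18 per group

For two independent groups with equal n: n = 2·((z_{α} + z_β) / d)².
z_{α} + z_β = 1.645 + 0.524 = 2.169.
n = 2 × (2.169 / 0.73)² = 2 × 2.971² = 2 × 8.83 = 17.7.
Round up to the next whole participant.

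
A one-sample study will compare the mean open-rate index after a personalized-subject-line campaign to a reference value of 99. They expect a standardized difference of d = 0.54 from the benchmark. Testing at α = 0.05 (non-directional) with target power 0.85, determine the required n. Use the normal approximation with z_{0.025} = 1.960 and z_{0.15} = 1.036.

For a one-sample test: n = ((z_{α/2} + z_β) / d)².
z_{α/2} + z_β = 1.960 + 1.036 = 2.996.
n = (2.996 / 0.54)² = 5.548² = 30.78.
Round up.

n = 31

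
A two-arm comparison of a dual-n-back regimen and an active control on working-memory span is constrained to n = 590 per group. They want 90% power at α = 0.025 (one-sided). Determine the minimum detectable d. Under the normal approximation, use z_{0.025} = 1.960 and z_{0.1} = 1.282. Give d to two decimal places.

For two independent groups of n = 590 each: d_min = (z_{α} + z_β)·√(2/n).
z-sum = 1.960 + 1.282 = 3.242.
d_min = 3.242 × √(2/590) = 3.242 × 0.0582 = 0.189.

d_min ≈ 0.19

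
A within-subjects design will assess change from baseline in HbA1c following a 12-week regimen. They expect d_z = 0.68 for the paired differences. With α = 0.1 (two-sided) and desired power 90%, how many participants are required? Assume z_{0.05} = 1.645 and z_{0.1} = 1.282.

For a paired (one-sample on differences) test: n = ((z_{α/2} + z_β) / d)².
z_{α/2} + z_β = 1.645 + 1.282 = 2.927.
n = (2.927 / 0.68)² = 4.304² = 18.53.
Round up.

n = 19 pairs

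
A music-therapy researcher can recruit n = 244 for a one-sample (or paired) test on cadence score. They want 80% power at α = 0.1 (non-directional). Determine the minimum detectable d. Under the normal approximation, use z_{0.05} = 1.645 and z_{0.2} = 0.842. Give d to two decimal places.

d_min ≈ 0.16

For a single sample (or paired design) of n = 244: d_min = (z_{α/2} + z_β)/√n.
z-sum = 1.645 + 0.842 = 2.487.
d_min = 2.487 / √244 = 2.487 / 15.620 = 0.159.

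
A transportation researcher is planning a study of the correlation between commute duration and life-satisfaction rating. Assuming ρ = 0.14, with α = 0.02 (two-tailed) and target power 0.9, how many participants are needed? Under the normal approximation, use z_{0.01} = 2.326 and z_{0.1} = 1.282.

Fisher's z: C = ½·ln((1+r)/(1−r)) = ½·ln(1.3256) = 0.1409.
n = ((z_{α/2} + z_β)/C)² + 3.
(2.326 + 1.282) / 0.1409 = 3.608 / 0.1409 = 25.607.
n = 25.607² + 3 = 655.71 + 3 = 658.7.
Round up.

n = 659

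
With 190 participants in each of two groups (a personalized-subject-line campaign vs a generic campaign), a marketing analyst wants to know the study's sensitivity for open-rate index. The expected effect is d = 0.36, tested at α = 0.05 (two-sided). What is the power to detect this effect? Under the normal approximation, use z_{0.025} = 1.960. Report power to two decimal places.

For two equal groups, power = Φ(d·√(n/2) − z_{α/2}).
d·√(n/2) = 0.36 × √(190/2) = 0.36 × 9.747 = 3.509.
z_β = 3.509 − 1.960 = 1.549.
Power = Φ(1.549) = 0.939.

power ≈ 0.94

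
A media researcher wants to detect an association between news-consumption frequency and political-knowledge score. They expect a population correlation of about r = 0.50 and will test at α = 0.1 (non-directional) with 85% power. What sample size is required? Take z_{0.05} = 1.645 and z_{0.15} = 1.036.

n = 27

Fisher's z: C = ½·ln((1+r)/(1−r)) = ½·ln(3.0000) = 0.5493.
n = ((z_{α/2} + z_β)/C)² + 3.
(1.645 + 1.036) / 0.5493 = 2.681 / 0.5493 = 4.881.
n = 4.881² + 3 = 23.82 + 3 = 26.8.
Round up.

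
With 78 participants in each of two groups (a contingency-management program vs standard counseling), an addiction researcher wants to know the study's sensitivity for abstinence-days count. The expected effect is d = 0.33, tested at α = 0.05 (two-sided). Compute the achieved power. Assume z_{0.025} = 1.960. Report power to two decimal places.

power ≈ 0.54

For two equal groups, power = Φ(d·√(n/2) − z_{α/2}).
d·√(n/2) = 0.33 × √(78/2) = 0.33 × 6.245 = 2.061.
z_β = 2.061 − 1.960 = 0.101.
Power = Φ(0.101) = 0.540.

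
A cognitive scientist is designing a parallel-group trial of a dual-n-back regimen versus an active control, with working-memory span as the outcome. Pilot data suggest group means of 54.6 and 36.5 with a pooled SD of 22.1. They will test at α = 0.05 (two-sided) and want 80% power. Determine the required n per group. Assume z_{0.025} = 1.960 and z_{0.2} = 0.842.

n = 24 per group

Cohen's d = |M₁ − M₂| / SD_pooled = |54.6 − 36.5| / 22.1 = 18.1 / 22.1 = 0.819.
For two independent groups with equal n: n = 2·((z_{α/2} + z_β) / d)².
z_{α/2} + z_β = 1.960 + 0.842 = 2.802.
n = 2 × (2.802 / 0.819)² = 2 × 3.421² = 2 × 11.70 = 23.4.
Round up to the next whole participant.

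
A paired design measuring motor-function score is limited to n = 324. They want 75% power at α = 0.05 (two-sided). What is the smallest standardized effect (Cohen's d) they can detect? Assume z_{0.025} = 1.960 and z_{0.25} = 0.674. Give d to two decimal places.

d_min ≈ 0.15

For a single sample (or paired design) of n = 324: d_min = (z_{α/2} + z_β)/√n.
z-sum = 1.960 + 0.674 = 2.634.
d_min = 2.634 / √324 = 2.634 / 18.000 = 0.146.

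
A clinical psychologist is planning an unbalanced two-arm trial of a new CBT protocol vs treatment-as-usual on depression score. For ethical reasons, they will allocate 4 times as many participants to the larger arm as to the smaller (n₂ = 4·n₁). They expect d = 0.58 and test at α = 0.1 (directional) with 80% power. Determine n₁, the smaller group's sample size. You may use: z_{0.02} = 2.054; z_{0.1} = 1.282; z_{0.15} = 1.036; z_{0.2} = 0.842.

n₁ = 17

With allocation ratio k = n₂/n₁ = 4, Var(x̄₁−x̄₂) = σ²(1/n₁ + 1/(k·n₁)) = σ²·(k+1)/(k·n₁).
So n₁ = (1 + 1/k)·((z_{α} + z_β)/d)² = 1.250 × (2.124/0.58)².
n₁ = 1.250 × 13.41 = 16.8.
Round up: n₁ = 17, giving n₂ = 4 × 17 = 68.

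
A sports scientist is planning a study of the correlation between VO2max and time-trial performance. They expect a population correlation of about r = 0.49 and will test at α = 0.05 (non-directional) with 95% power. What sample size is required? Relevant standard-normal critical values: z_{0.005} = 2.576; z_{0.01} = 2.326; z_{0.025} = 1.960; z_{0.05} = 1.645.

Fisher's z: C = ½·ln((1+r)/(1−r)) = ½·ln(2.9216) = 0.5361.
n = ((z_{α/2} + z_β)/C)² + 3.
(1.960 + 1.645) / 0.5361 = 3.605 / 0.5361 = 6.724.
n = 6.724² + 3 = 45.22 + 3 = 48.2.
Round up.

n = 49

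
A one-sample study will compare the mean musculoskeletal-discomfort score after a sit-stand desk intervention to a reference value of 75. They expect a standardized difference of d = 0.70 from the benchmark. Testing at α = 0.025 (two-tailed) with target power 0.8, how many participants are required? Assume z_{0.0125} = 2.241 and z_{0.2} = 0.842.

For a one-sample test: n = ((z_{α/2} + z_β) / d)².
z_{α/2} + z_β = 2.241 + 0.842 = 3.083.
n = (3.083 / 0.70)² = 4.404² = 19.40.
Round up.

n = 20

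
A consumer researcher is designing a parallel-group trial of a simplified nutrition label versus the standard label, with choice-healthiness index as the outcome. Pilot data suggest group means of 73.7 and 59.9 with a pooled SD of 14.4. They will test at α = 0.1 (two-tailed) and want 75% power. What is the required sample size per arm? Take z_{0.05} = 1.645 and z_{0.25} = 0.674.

Cohen's d = |M₁ − M₂| / SD_pooled = |73.7 − 59.9| / 14.4 = 13.8 / 14.4 = 0.958.
For two independent groups with equal n: n = 2·((z_{α/2} + z_β) / d)².
z_{α/2} + z_β = 1.645 + 0.674 = 2.319.
n = 2 × (2.319 / 0.958)² = 2 × 2.421² = 2 × 5.86 = 11.7.
Round up to the next whole participant.

n = 12 per group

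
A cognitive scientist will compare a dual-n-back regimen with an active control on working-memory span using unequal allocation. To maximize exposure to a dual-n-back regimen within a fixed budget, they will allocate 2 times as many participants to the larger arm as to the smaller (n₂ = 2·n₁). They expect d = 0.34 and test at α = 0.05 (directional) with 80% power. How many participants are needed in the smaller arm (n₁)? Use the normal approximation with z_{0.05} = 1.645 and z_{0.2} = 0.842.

With allocation ratio k = n₂/n₁ = 2, Var(x̄₁−x̄₂) = σ²(1/n₁ + 1/(k·n₁)) = σ²·(k+1)/(k·n₁).
So n₁ = (1 + 1/k)·((z_{α} + z_β)/d)² = 1.500 × (2.487/0.34)².
n₁ = 1.500 × 53.50 = 80.3.
Round up: n₁ = 81, giving n₂ = 2 × 81 = 162.

n₁ = 81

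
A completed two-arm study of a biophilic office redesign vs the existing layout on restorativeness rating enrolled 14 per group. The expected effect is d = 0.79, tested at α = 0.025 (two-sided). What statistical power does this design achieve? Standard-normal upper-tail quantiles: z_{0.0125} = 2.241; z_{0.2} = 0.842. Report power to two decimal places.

power ≈ 0.44

For two equal groups, power = Φ(d·√(n/2) − z_{α/2}).
d·√(n/2) = 0.79 × √(14/2) = 0.79 × 2.646 = 2.090.
z_β = 2.090 − 2.241 = -0.151.
Power = Φ(-0.151) = 0.440.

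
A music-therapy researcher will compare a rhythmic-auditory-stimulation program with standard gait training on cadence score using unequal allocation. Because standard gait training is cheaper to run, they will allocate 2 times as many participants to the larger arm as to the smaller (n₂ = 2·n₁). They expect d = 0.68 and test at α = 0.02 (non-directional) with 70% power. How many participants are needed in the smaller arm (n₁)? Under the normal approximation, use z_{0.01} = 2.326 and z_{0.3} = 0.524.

n₁ = 27

With allocation ratio k = n₂/n₁ = 2, Var(x̄₁−x̄₂) = σ²(1/n₁ + 1/(k·n₁)) = σ²·(k+1)/(k·n₁).
So n₁ = (1 + 1/k)·((z_{α/2} + z_β)/d)² = 1.500 × (2.850/0.68)².
n₁ = 1.500 × 17.57 = 26.3.
Round up: n₁ = 27, giving n₂ = 2 × 27 = 54.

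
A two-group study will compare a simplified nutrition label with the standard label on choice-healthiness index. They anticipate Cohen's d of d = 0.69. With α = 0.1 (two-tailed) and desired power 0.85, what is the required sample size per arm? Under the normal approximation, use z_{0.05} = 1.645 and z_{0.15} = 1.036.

n = 31 per group

For two independent groups with equal n: n = 2·((z_{α/2} + z_β) / d)².
z_{α/2} + z_β = 1.645 + 1.036 = 2.681.
n = 2 × (2.681 / 0.69)² = 2 × 3.886² = 2 × 15.10 = 30.2.
Round up to the next whole participant.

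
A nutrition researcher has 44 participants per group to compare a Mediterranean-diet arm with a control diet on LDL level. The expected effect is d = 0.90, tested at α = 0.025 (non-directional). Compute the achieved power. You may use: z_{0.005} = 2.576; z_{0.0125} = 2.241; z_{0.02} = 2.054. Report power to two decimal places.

power ≈ 0.98

For two equal groups, power = Φ(d·√(n/2) − z_{α/2}).
d·√(n/2) = 0.90 × √(44/2) = 0.90 × 4.690 = 4.221.
z_β = 4.221 − 2.241 = 1.980.
Power = Φ(1.980) = 0.976.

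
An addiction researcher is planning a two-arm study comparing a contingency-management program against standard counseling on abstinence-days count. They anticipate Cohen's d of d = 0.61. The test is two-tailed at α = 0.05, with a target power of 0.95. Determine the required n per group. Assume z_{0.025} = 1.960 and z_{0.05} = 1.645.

n = 70 per group

For two independent groups with equal n: n = 2·((z_{α/2} + z_β) / d)².
z_{α/2} + z_β = 1.960 + 1.645 = 3.605.
n = 2 × (3.605 / 0.61)² = 2 × 5.910² = 2 × 34.93 = 69.9.
Round up to the next whole participant.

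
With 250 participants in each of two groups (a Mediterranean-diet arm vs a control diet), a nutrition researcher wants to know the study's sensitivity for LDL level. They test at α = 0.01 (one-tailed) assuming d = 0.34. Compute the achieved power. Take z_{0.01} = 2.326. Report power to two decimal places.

For two equal groups, power = Φ(d·√(n/2) − z_{α}).
d·√(n/2) = 0.34 × √(250/2) = 0.34 × 11.180 = 3.801.
z_β = 3.801 − 2.326 = 1.475.
Power = Φ(1.475) = 0.930.

power ≈ 0.93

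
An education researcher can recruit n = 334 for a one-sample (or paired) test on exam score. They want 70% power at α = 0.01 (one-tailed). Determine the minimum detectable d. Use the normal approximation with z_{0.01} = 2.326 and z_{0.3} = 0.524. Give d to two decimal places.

d_min ≈ 0.16

For a single sample (or paired design) of n = 334: d_min = (z_{α} + z_β)/√n.
z-sum = 2.326 + 0.524 = 2.850.
d_min = 2.850 / √334 = 2.850 / 18.276 = 0.156.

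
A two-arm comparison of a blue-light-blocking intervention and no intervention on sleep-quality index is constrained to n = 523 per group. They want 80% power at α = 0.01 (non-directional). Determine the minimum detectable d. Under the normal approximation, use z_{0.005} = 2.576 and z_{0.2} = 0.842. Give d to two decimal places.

d_min ≈ 0.21

For two independent groups of n = 523 each: d_min = (z_{α/2} + z_β)·√(2/n).
z-sum = 2.576 + 0.842 = 3.418.
d_min = 3.418 × √(2/523) = 3.418 × 0.0618 = 0.211.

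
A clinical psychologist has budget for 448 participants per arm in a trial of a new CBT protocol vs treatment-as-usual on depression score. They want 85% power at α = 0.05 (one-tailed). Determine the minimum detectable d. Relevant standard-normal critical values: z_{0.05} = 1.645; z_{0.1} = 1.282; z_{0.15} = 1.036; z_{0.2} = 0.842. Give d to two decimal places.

For two independent groups of n = 448 each: d_min = (z_{α} + z_β)·√(2/n).
z-sum = 1.645 + 1.036 = 2.681.
d_min = 2.681 × √(2/448) = 2.681 × 0.0668 = 0.179.

d_min ≈ 0.18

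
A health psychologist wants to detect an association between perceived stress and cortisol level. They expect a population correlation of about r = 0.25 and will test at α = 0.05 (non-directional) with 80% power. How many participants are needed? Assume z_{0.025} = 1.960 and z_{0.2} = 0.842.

n = 124

Fisher's z: C = ½·ln((1+r)/(1−r)) = ½·ln(1.6667) = 0.2554.
n = ((z_{α/2} + z_β)/C)² + 3.
(1.960 + 0.842) / 0.2554 = 2.802 / 0.2554 = 10.971.
n = 10.971² + 3 = 120.36 + 3 = 123.4.
Round up.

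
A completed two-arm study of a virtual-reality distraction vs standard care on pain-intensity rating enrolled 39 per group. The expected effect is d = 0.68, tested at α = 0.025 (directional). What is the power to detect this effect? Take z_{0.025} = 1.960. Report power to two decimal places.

power ≈ 0.85

For two equal groups, power = Φ(d·√(n/2) − z_{α}).
d·√(n/2) = 0.68 × √(39/2) = 0.68 × 4.416 = 3.003.
z_β = 3.003 − 1.960 = 1.043.
Power = Φ(1.043) = 0.851.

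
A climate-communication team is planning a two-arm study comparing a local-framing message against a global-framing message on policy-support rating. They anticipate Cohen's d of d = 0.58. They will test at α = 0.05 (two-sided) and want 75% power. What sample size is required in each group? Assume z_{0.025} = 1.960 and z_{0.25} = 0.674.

n = 42 per group

For two independent groups with equal n: n = 2·((z_{α/2} + z_β) / d)².
z_{α/2} + z_β = 1.960 + 0.674 = 2.634.
n = 2 × (2.634 / 0.58)² = 2 × 4.541² = 2 × 20.62 = 41.2.
Round up to the next whole participant.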